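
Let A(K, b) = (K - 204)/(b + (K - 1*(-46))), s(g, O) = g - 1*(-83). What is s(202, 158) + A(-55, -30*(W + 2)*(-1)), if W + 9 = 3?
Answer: 37024/129 ≈ 287.01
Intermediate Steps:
W = -6 (W = -9 + 3 = -6)
s(g, O) = 83 + g (s(g, O) = g + 83 = 83 + g)
A(K, b) = (-204 + K)/(46 + K + b) (A(K, b) = (-204 + K)/(b + (K + 46)) = (-204 + K)/(b + (46 + K)) = (-204 + K)/(46 + K + b))
s(202, 158) + A(-55, -30*(W + 2)*(-1)) = (83 + 202) + (-204 - 55)/(46 - 55 - 30*(-6 + 2)*(-1)) = 285 - 259/(46 - 55 - (-120)*(-1)) = 285 - 259/(46 - 55 - 30*4) = 285 - 259/(46 - 55 - 120) = 285 - 259/(-129) = 285 - 1/129*(-259) = 285 + 259/129 = 37024/129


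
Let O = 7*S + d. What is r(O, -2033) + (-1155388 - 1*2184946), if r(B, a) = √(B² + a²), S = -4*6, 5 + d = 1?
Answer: -3340334 + √4162673 ≈ -3.3383e+6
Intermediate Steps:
d = -4 (d = -5 + 1 = -4)
S = -24
O = -172 (O = 7*(-24) - 4 = -168 - 4 = -172)
r(O, -2033) + (-1155388 - 1*2184946) = √((-172)² + (-2033)²) + (-1155388 - 1*2184946) = √(29584 + 4133089) + (-1155388 - 2184946) = √4162673 - 3340334 = -3340334 + √4162673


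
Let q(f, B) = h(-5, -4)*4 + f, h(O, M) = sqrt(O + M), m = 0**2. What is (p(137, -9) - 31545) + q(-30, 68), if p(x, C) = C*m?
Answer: -31575 + 12*I ≈ -31575.0 + 12.0*I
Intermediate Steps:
m = 0
h(O, M) = sqrt(M + O)
p(x, C) = 0 (p(x, C) = C*0 = 0)
q(f, B) = f + 12*I (q(f, B) = sqrt(-4 - 5)*4 + f = sqrt(-9)*4 + f = (3*I)*4 + f = 12*I + f = f + 12*I)
(p(137, -9) - 31545) + q(-30, 68) = (0 - 31545) + (-30 + 12*I) = -31545 + (-30 + 12*I) = -31575 + 12*I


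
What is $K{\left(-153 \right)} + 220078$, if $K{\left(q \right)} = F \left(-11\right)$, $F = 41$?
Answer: $219627$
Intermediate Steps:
$K{\left(q \right)} = -451$ ($K{\left(q \right)} = 41 \left(-11\right) = -451$)
$K{\left(-153 \right)} + 220078 = -451 + 220078 = 219627$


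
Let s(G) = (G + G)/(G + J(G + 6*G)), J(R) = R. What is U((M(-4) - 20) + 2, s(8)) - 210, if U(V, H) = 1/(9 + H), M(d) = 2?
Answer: -7766/37 ≈ -209.89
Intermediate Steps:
s(G) = ¼ (s(G) = (G + G)/(G + (G + 6*G)) = (2*G)/(G + 7*G) = (2*G)/((8*G)) = (2*G)*(1/(8*G)) = ¼)
U((M(-4) - 20) + 2, s(8)) - 210 = 1/(9 + ¼) - 210 = 1/(37/4) - 210 = 4/37 - 210 = -7766/37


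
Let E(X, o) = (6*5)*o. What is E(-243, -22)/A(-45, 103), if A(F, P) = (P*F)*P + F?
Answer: 22/15915 ≈ 0.0013823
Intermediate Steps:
A(F, P) = F + F*P**2 (A(F, P) = (F*P)*P + F = F*P**2 + F = F + F*P**2)
E(X, o) = 30*o
E(-243, -22)/A(-45, 103) = (30*(-22))/((-45*(1 + 103**2))) = -660*(-1/(45*(1 + 10609))) = -660/((-45*10610)) = -660/(-477450) = -660*(-1/477450) = 22/15915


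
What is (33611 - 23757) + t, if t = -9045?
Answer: 809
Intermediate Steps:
(33611 - 23757) + t = (33611 - 23757) - 9045 = 9854 - 9045 = 809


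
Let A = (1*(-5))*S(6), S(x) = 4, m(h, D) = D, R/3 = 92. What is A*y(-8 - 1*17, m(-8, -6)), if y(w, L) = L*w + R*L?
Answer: 30120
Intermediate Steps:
R = 276 (R = 3*92 = 276)
y(w, L) = 276*L + L*w (y(w, L) = L*w + 276*L = 276*L + L*w)
A = -20 (A = (1*(-5))*4 = -5*4 = -20)
A*y(-8 - 1*17, m(-8, -6)) = -(-120)*(276 + (-8 - 1*17)) = -(-120)*(276 + (-8 - 17)) = -(-120)*(276 - 25) = -(-120)*251 = -20*(-1506) = 30120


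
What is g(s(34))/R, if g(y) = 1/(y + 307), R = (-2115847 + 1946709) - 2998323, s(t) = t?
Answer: -1/1080104201 ≈ -9.2584e-10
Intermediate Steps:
R = -3167461 (R = -169138 - 2998323 = -3167461)
g(y) = 1/(307 + y)
g(s(34))/R = 1/((307 + 34)*(-3167461)) = -1/3167461/341 = (1/341)*(-1/3167461) = -1/1080104201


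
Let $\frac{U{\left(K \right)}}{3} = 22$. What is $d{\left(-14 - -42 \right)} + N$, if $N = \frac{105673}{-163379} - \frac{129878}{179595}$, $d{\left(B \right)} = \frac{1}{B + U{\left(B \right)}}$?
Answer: $- \frac{3749239887013}{2758152841470} \approx -1.3593$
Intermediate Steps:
$U{\left(K \right)} = 66$ ($U{\left(K \right)} = 3 \cdot 22 = 66$)
$d{\left(B \right)} = \frac{1}{66 + B}$ ($d{\left(B \right)} = \frac{1}{B + 66} = \frac{1}{66 + B}$)
$N = - \frac{40197680197}{29342051505}$ ($N = 105673 \left(- \frac{1}{163379}\right) - \frac{129878}{179595} = - \frac{105673}{163379} - \frac{129878}{179595} = - \frac{40197680197}{29342051505} \approx -1.37$)
$d{\left(-14 - -42 \right)} + N = \frac{1}{66 - -28} - \frac{40197680197}{29342051505} = \frac{1}{66 + \left(-14 + 42\right)} - \frac{40197680197}{29342051505} = \frac{1}{66 + 28} - \frac{40197680197}{29342051505} = \frac{1}{94} - \frac{40197680197}{29342051505} = - \frac{3749239887013}{2758152841470}$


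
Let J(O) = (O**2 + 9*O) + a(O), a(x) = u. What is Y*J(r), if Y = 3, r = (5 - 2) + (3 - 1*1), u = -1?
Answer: 207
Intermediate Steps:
r = 5 (r = 3 + (3 - 1) = 3 + 2 = 5)
a(x) = -1
J(O) = -1 + O**2 + 9*O (J(O) = (O**2 + 9*O) - 1 = -1 + O**2 + 9*O)
Y*J(r) = 3*(-1 + 5**2 + 9*5) = 3*(-1 + 25 + 45) = 3*69 = 207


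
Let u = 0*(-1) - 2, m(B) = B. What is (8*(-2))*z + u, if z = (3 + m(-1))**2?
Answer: -66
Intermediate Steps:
u = -2 (u = 0 - 2 = -2)
z = 4 (z = (3 - 1)**2 = 2**2 = 4)
(8*(-2))*z + u = (8*(-2))*4 - 2 = -16*4 - 2 = -64 - 2 = -66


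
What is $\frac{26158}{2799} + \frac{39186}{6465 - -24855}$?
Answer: $\frac{17202781}{1623420} \approx 10.597$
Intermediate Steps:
$\frac{26158}{2799} + \frac{39186}{6465 - -24855} = 26158 \cdot \frac{1}{2799} + \frac{39186}{6465 + 24855} = \frac{26158}{2799} + \frac{39186}{31320} = \frac{26158}{2799} + 39186 \cdot \frac{1}{31320} = \frac{26158}{2799} + \frac{2177}{1740} = \frac{17202781}{1623420}$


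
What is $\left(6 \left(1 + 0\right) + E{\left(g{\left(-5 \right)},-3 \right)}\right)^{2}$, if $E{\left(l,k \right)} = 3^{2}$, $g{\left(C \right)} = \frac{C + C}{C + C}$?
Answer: $225$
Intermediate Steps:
$g{\left(C \right)} = 1$ ($g{\left(C \right)} = \frac{2 C}{2 C} = 2 C \frac{1}{2 C} = 1$)
$E{\left(l,k \right)} = 9$
$\left(6 \left(1 + 0\right) + E{\left(g{\left(-5 \right)},-3 \right)}\right)^{2} = \left(6 \left(1 + 0\right) + 9\right)^{2} = \left(6 \cdot 1 + 9\right)^{2} = \left(6 + 9\right)^{2} = 15^{2} = 225$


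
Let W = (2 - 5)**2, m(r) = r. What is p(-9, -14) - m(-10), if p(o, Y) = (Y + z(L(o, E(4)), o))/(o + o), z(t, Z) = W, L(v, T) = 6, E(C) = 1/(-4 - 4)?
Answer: 185/18 ≈ 10.278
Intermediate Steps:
E(C) = -1/8 (E(C) = 1/(-8) = -1/8)
W = 9 (W = (-3)**2 = 9)
z(t, Z) = 9
p(o, Y) = (9 + Y)/(2*o) (p(o, Y) = (Y + 9)/(o + o) = (9 + Y)/((2*o)) = (9 + Y)*(1/(2*o)) = (9 + Y)/(2*o))
p(-9, -14) - m(-10) = (1/2)*(9 - 14)/(-9) - 1*(-10) = (1/2)*(-1/9)*(-5) + 10 = 5/18 + 10 = 185/18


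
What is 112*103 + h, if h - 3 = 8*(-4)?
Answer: 11507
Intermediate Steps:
h = -29 (h = 3 + 8*(-4) = 3 - 32 = -29)
112*103 + h = 112*103 - 29 = 11536 - 29 = 11507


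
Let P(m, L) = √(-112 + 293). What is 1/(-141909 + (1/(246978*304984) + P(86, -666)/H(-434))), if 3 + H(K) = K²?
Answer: -28564437381461424192299942532170699856/4053550744365808865458915488114178165116577 - 1068668954105019480330746112*√181/4053550744365808865458915488114178165116577 ≈ -7.0468e-6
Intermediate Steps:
P(m, L) = √181
H(K) = -3 + K²
1/(-141909 + (1/(246978*304984) + P(86, -666)/H(-434))) = 1/(-141909 + (1/(246978*304984) + √181/(-3 + (-434)²))) = 1/(-141909 + ((1/246978)*(1/304984) + √181/(-3 + 188356))) = 1/(-141909 + (1/75324338352 + √181/188353)) = 1/(-10689201531193967/75324338352 + √181/188353)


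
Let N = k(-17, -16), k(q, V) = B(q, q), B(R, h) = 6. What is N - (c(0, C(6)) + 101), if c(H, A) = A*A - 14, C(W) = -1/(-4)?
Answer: -1297/16 ≈ -81.063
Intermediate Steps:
C(W) = 1/4 (C(W) = -1*(-1/4) = 1/4)
k(q, V) = 6
N = 6
c(H, A) = -14 + A**2 (c(H, A) = A**2 - 14 = -14 + A**2)
N - (c(0, C(6)) + 101) = 6 - ((-14 + (1/4)**2) + 101) = 6 - ((-14 + 1/16) + 101) = 6 - (-223/16 + 101) = 6 - 1*1393/16 = 6 - 1393/16 = -1297/16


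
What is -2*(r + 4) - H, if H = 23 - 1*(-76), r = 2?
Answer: -111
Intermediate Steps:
H = 99 (H = 23 + 76 = 99)
-2*(r + 4) - H = -2*(2 + 4) - 1*99 = -2*6 - 99 = -12 - 99 = -111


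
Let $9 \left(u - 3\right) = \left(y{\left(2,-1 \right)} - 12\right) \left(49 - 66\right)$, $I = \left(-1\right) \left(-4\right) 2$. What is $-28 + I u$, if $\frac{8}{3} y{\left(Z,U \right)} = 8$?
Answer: $132$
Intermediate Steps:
$y{\left(Z,U \right)} = 3$ ($y{\left(Z,U \right)} = \frac{3}{8} \cdot 8 = 3$)
$I = 8$ ($I = 4 \cdot 2 = 8$)
$u = 20$ ($u = 3 + \frac{\left(3 - 12\right) \left(49 - 66\right)}{9} = 3 + \frac{\left(-9\right) \left(-17\right)}{9} = 3 + \frac{1}{9} \cdot 153 = 3 + 17 = 20$)
$-28 + I u = -28 + 8 \cdot 20 = -28 + 160 = 132$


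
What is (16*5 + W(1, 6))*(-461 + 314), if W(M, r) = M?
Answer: -11907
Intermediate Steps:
(16*5 + W(1, 6))*(-461 + 314) = (16*5 + 1)*(-461 + 314) = (80 + 1)*(-147) = 81*(-147) = -11907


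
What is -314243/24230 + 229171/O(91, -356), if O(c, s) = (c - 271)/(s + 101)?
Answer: 47197027847/145380 ≈ 3.2465e+5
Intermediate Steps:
O(c, s) = (-271 + c)/(101 + s)
-314243/24230 + 229171/O(91, -356) = -314243/24230 + 229171/(((-271 + 91)/(101 - 356))) = -314243*1/24230 + 229171/((-180/(-255))) = -314243/24230 + 229171/((-1/255*(-180))) = -314243/24230 + 229171/(12/17) = -314243/24230 + 229171*(17/12) = -314243/24230 + 3895907/12 = 47197027847/145380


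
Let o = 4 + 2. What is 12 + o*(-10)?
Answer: -48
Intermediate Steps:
o = 6
12 + o*(-10) = 12 + 6*(-10) = 12 - 60 = -48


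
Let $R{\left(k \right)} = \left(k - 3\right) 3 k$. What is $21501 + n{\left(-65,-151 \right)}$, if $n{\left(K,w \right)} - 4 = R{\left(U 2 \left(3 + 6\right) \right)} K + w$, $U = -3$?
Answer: $-578856$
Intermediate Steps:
$R{\left(k \right)} = k \left(-9 + 3 k\right)$ ($R{\left(k \right)} = \left(-3 + k\right) 3 k = \left(-9 + 3 k\right) k = k \left(-9 + 3 k\right)$)
$n{\left(K,w \right)} = 4 + w + 9234 K$ ($n{\left(K,w \right)} = 4 + \left(3 \left(-3\right) 2 \left(3 + 6\right) \left(-3 + \left(-3\right) 2 \left(3 + 6\right)\right) K + w\right) = 4 + \left(3 \left(\left(-6\right) 9\right) \left(-3 - 54\right) K + w\right) = 4 + \left(3 \left(-54\right) \left(-3 - 54\right) K + w\right) = 4 + \left(3 \left(-54\right) \left(-57\right) K + w\right) = 4 + \left(9234 K + w\right) = 4 + \left(w + 9234 K\right) = 4 + w + 9234 K$)
$21501 + n{\left(-65,-151 \right)} = 21501 + \left(4 - 151 + 9234 \left(-65\right)\right) = 21501 - 600357 = -578856$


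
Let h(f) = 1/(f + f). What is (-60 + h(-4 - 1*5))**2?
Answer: 1168561/324 ≈ 3606.7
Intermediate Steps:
h(f) = 1/(2*f)
(-60 + h(-4 - 1*5))**2 = (-60 + 1/(2*(-4 - 1*5)))**2 = (-60 + 1/(2*(-4 - 5)))**2 = (-60 + (1/2)/(-9))**2 = (-60 + (1/2)*(-1/9))**2 = (-60 - 1/18)**2 = (-1081/18)**2 = 1168561/324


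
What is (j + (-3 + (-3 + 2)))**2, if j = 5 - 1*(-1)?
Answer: 4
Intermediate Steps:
j = 6 (j = 5 + 1 = 6)
(j + (-3 + (-3 + 2)))**2 = (6 + (-3 + (-3 + 2)))**2 = (6 + (-3 - 1))**2 = (6 - 4)**2 = 2**2 = 4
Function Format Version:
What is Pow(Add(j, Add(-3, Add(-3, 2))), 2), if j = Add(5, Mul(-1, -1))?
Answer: 4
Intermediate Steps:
j = 6 (j = Add(5, 1) = 6)
Pow(Add(j, Add(-3, Add(-3, 2))), 2) = Pow(Add(6, Add(-3, Add(-3, 2))), 2) = Pow(Add(6, Add(-3, -1)), 2) = Pow(Add(6, -4), 2) = Pow(2, 2) = 4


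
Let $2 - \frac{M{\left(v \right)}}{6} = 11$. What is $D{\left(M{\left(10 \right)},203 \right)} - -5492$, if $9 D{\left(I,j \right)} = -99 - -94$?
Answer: $\frac{49423}{9} \approx 5491.4$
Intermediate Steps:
$M{\left(v \right)} = -54$ ($M{\left(v \right)} = 12 - 66 = -54$)
$D{\left(I,j \right)} = - \frac{5}{9}$ ($D{\left(I,j \right)} = \frac{-99 - -94}{9} = \frac{-99 + 94}{9} = \frac{1}{9} \left(-5\right) = - \frac{5}{9}$)
$D{\left(M{\left(10 \right)},203 \right)} - -5492 = - \frac{5}{9} - -5492 = - \frac{5}{9} + 5492 = \frac{49423}{9}$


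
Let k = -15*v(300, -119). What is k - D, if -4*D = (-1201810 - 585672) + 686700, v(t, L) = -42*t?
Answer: -172391/2 ≈ -86196.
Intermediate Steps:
k = 189000 (k = -(-630)*300 = -15*(-12600) = 189000)
D = 550391/2 (D = -((-1201810 - 585672) + 686700)/4 = -(-1787482 + 686700)/4 = -1/4*(-1100782) = 550391/2 ≈ 2.7520e+5)
k - D = 189000 - 1*550391/2 = 189000 - 550391/2 = -172391/2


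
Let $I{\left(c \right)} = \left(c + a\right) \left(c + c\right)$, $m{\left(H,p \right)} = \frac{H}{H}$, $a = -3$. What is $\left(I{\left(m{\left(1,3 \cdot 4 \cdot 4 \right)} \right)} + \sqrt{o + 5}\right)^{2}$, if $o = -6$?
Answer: $\left(-4 + i\right)^{2} \approx 15.0 - 8.0 i$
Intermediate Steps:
$m{\left(H,p \right)} = 1$
$I{\left(c \right)} = 2 c \left(-3 + c\right)$ ($I{\left(c \right)} = \left(c - 3\right) \left(c + c\right) = \left(-3 + c\right) 2 c = 2 c \left(-3 + c\right)$)
$\left(I{\left(m{\left(1,3 \cdot 4 \cdot 4 \right)} \right)} + \sqrt{o + 5}\right)^{2} = \left(2 \cdot 1 \left(-3 + 1\right) + \sqrt{-6 + 5}\right)^{2} = \left(2 \cdot 1 \left(-2\right) + \sqrt{-1}\right)^{2} = \left(-4 + i\right)^{2}$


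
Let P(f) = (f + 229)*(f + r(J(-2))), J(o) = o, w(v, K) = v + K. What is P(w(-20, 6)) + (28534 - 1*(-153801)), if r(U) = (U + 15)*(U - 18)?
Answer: 123425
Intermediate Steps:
w(v, K) = K + v
r(U) = (-18 + U)*(15 + U) (r(U) = (15 + U)*(-18 + U) = (-18 + U)*(15 + U))
P(f) = (-260 + f)*(229 + f) (P(f) = (f + 229)*(f + (-270 + (-2)**2 - 3*(-2))) = (229 + f)*(f + (-270 + 4 + 6)) = (229 + f)*(f - 260) = (229 + f)*(-260 + f) = (-260 + f)*(229 + f))
P(w(-20, 6)) + (28534 - 1*(-153801)) = (-59540 + (6 - 20)**2 - 31*(6 - 20)) + (28534 - 1*(-153801)) = (-59540 + (-14)**2 - 31*(-14)) + (28534 + 153801) = (-59540 + 196 + 434) + 182335 = -58910 + 182335 = 123425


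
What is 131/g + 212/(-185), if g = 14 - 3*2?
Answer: 22539/1480 ≈ 15.229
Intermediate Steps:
g = 8 (g = 14 - 6 = 8)
131/g + 212/(-185) = 131/8 + 212/(-185) = 131*(⅛) + 212*(-1/185) = 131/8 - 212/185 = 22539/1480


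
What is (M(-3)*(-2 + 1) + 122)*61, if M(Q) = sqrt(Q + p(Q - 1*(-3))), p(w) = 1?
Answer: 7442 - 61*I*sqrt(2) ≈ 7442.0 - 86.267*I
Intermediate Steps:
M(Q) = sqrt(1 + Q) (M(Q) = sqrt(Q + 1) = sqrt(1 + Q))
(M(-3)*(-2 + 1) + 122)*61 = (sqrt(1 - 3)*(-2 + 1) + 122)*61 = (sqrt(-2)*(-1) + 122)*61 = ((I*sqrt(2))*(-1) + 122)*61 = (-I*sqrt(2) + 122)*61 = (122 - I*sqrt(2))*61 = 7442 - 61*I*sqrt(2)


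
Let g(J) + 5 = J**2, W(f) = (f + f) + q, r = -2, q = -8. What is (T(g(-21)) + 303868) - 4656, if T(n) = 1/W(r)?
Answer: 3590543/12 ≈ 2.9921e+5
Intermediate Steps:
W(f) = -8 + 2*f (W(f) = (f + f) - 8 = 2*f - 8 = -8 + 2*f)
g(J) = -5 + J**2
T(n) = -1/12 (T(n) = 1/(-8 + 2*(-2)) = 1/(-8 - 4) = 1/(-12) = -1/12)
(T(g(-21)) + 303868) - 4656 = (-1/12 + 303868) - 4656 = 3646415/12 - 4656 = 3590543/12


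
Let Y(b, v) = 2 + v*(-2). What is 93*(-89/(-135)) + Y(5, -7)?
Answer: 3479/45 ≈ 77.311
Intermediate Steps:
Y(b, v) = 2 - 2*v
93*(-89/(-135)) + Y(5, -7) = 93*(-89/(-135)) + (2 - 2*(-7)) = 93*(-89*(-1/135)) + (2 + 14) = 93*(89/135) + 16 = 2759/45 + 16 = 3479/45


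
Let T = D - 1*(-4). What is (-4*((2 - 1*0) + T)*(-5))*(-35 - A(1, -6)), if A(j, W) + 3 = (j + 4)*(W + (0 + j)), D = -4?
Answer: -280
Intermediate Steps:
T = 0 (T = -4 - 1*(-4) = -4 + 4 = 0)
A(j, W) = -3 + (4 + j)*(W + j) (A(j, W) = -3 + (j + 4)*(W + (0 + j)) = -3 + (4 + j)*(W + j))
(-4*((2 - 1*0) + T)*(-5))*(-35 - A(1, -6)) = (-4*((2 - 1*0) + 0)*(-5))*(-35 - (-3 + 1² + 4*(-6) + 4*1 - 6*1)) = (-4*((2 + 0) + 0)*(-5))*(-35 - (-3 + 1 - 24 + 4 - 6)) = (-4*(2 + 0)*(-5))*(-35 - 1*(-28)) = (-4*2*(-5))*(-35 + 28) = -8*(-5)*(-7) = 40*(-7) = -280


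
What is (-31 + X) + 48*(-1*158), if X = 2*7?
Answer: -7601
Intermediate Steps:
X = 14
(-31 + X) + 48*(-1*158) = (-31 + 14) + 48*(-1*158) = -17 + 48*(-158) = -17 - 7584 = -7601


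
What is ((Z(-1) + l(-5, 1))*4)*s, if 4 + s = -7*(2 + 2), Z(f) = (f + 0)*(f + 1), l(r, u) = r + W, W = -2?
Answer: 896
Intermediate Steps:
l(r, u) = -2 + r (l(r, u) = r - 2 = -2 + r)
Z(f) = f*(1 + f)
s = -32 (s = -4 - 7*(2 + 2) = -4 - 7*4 = -4 - 28 = -32)
((Z(-1) + l(-5, 1))*4)*s = ((-(1 - 1) + (-2 - 5))*4)*(-32) = ((-1*0 - 7)*4)*(-32) = ((0 - 7)*4)*(-32) = -7*4*(-32) = -28*(-32) = 896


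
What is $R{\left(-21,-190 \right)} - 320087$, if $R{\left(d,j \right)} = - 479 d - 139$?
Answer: $-310167$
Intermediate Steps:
$R{\left(d,j \right)} = -139 - 479 d$
$R{\left(-21,-190 \right)} - 320087 = \left(-139 - -10059\right) - 320087 = \left(-139 + 10059\right) - 320087 = 9920 - 320087 = -310167$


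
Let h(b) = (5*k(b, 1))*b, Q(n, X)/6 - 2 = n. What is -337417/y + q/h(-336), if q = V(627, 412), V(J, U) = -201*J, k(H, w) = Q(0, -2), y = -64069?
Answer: 1652972287/143514560 ≈ 11.518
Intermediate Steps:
Q(n, X) = 12 + 6*n
k(H, w) = 12 (k(H, w) = 12 + 6*0 = 12 + 0 = 12)
q = -126027 (q = -201*627 = -126027)
h(b) = 60*b (h(b) = (5*12)*b = 60*b)
-337417/y + q/h(-336) = -337417/(-64069) - 126027/(60*(-336)) = -337417*(-1/64069) - 126027/(-20160) = 337417/64069 - 126027*(-1/20160) = 337417/64069 + 14003/2240 = 1652972287/143514560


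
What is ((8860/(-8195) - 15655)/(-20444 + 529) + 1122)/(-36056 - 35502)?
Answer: -36648508887/2335702137230 ≈ -0.015691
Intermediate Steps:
((8860/(-8195) - 15655)/(-20444 + 529) + 1122)/(-36056 - 35502) = ((8860*(-1/8195) - 15655)/(-19915) + 1122)/(-71558) = ((-1772/1639 - 15655)*(-1/19915) + 1122)*(-1/71558) = (-25660317/1639*(-1/19915) + 1122)*(-1/71558) = (25660317/32640685 + 1122)*(-1/71558) = (36648508887/32640685)*(-1/71558) = -36648508887/2335702137230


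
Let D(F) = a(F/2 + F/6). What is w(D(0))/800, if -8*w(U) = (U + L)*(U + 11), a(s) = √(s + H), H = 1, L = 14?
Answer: -9/320 ≈ -0.028125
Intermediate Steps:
a(s) = √(1 + s) (a(s) = √(s + 1) = √(1 + s))
D(F) = √(1 + 2*F/3) (D(F) = √(1 + (F/2 + F/6)) = √(1 + 2*F/3))
w(U) = -(11 + U)*(14 + U)/8 (w(U) = -(U + 14)*(U + 11)/8 = -(14 + U)*(11 + U)/8 = -(11 + U)*(14 + U)/8)
w(D(0))/800 = (-77/4 - 25*√(9 + 6*0)/24 - 1²/8)/800 = (-77/4 - 25*√(9 + 0)/24 - 1²/8)*(1/800) = (-77/4 - 25*√9/24 - 1²/8)*(1/800) = (-77/4 - 25*3/24 - 1²/8)*(1/800) = (-77/4 - 25/8*1 - ⅛*1²)*(1/800) = (-77/4 - 25/8 - ⅛*1)*(1/800) = (-77/4 - 25/8 - ⅛)*(1/800) = -45/2*1/800 = -9/320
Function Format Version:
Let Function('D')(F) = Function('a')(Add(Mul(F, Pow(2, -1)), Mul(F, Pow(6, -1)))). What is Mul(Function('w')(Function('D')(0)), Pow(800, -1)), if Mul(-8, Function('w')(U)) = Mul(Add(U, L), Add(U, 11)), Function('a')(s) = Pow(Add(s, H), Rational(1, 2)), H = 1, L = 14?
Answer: Rational(-9, 320) ≈ -0.028125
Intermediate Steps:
Function('a')(s) = Pow(Add(1, s), Rational(1, 2)) (Function('a')(s) = Pow(Add(s, 1), Rational(1, 2)) = Pow(Add(1, s), Rational(1, 2)))
Function('D')(F) = Pow(Add(1, Mul(Rational(2, 3), F)), Rational(1, 2)) (Function('D')(F) = Pow(Add(1, Add(Mul(F, Pow(2, -1)), Mul(F, Pow(6, -1)))), Rational(1, 2)) = Pow(Add(1, Add(Mul(F, Rational(1, 2)), Mul(F, Rational(1, 6)))), Rational(1, 2)) = Pow(Add(1, Add(Mul(Rational(1, 2), F), Mul(Rational(1, 6), F))), Rational(1, 2)) = Pow(Add(1, Mul(Rational(2, 3), F)), Rational(1, 2)))
Function('w')(U) = Mul(Rational(-1, 8), Add(11, U), Add(14, U)) (Function('w')(U) = Mul(Rational(-1, 8), Mul(Add(U, 14), Add(U, 11))) = Mul(Rational(-1, 8), Mul(Add(14, U), Add(11, U))) = Mul(Rational(-1, 8), Mul(Add(11, U), Add(14, U))) = Mul(Rational(-1, 8), Add(11, U), Add(14, U)))
Mul(Function('w')(Function('D')(0)), Pow(800, -1)) = Mul(Add(Rational(-77, 4), Mul(Rational(-25, 8), Mul(Rational(1, 3), Pow(Add(9, Mul(6, 0)), Rational(1, 2)))), Mul(Rational(-1, 8), Pow(Mul(Rational(1, 3), Pow(Add(9, Mul(6, 0)), Rational(1, 2))), 2))), Pow(800, -1)) = Mul(Add(Rational(-77, 4), Mul(Rational(-25, 8), Mul(Rational(1, 3), Pow(Add(9, 0), Rational(1, 2)))), Mul(Rational(-1, 8), Pow(Mul(Rational(1, 3), Pow(Add(9, 0), Rational(1, 2))), 2))), Rational(1, 800)) = Mul(Add(Rational(-77, 4), Mul(Rational(-25, 8), Mul(Rational(1, 3), Pow(9, Rational(1, 2)))), Mul(Rational(-1, 8), Pow(Mul(Rational(1, 3), Pow(9, Rational(1, 2))), 2))), Rational(1, 800)) = Mul(Add(Rational(-77, 4), Mul(Rational(-25, 8), Mul(Rational(1, 3), 3)), Mul(Rational(-1, 8), Pow(Mul(Rational(1, 3), 3), 2))), Rational(1, 800)) = Mul(Add(Rational(-77, 4), Mul(Rational(-25, 8), 1), Mul(Rational(-1, 8), Pow(1, 2))), Rational(1, 800)) = Mul(Add(Rational(-77, 4), Rational(-25, 8), Mul(Rational(-1, 8), 1)), Rational(1, 800)) = Mul(Add(Rational(-77, 4), Rational(-25, 8), Rational(-1, 8)), Rational(1, 800)) = Mul(Rational(-45, 2), Rational(1, 800)) = Rational(-9, 320)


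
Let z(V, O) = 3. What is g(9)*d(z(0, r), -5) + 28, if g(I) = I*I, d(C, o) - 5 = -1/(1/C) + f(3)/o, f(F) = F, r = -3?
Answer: 707/5 ≈ 141.40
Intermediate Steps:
d(C, o) = 5 - C + 3/o (d(C, o) = 5 + (-1/(1/C) + 3/o) = 5 + (-C + 3/o) = 5 - C + 3/o)
g(I) = I²
g(9)*d(z(0, r), -5) + 28 = 9²*(5 - 1*3 + 3/(-5)) + 28 = 81*(5 - 3 + 3*(-⅕)) + 28 = 81*(5 - 3 - ⅗) + 28 = 81*(7/5) + 28 = 567/5 + 28 = 707/5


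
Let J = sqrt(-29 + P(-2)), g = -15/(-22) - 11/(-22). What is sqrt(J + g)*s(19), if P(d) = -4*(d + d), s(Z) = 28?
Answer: 28*sqrt(143 + 121*I*sqrt(13))/11 ≈ 44.166 + 32.001*I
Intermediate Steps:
g = 13/11 (g = -15*(-1/22) - 11*(-1/22) = 15/22 + 1/2 = 13/11 ≈ 1.1818)
P(d) = -8*d
J = I*sqrt(13) (J = sqrt(-29 - 8*(-2)) = sqrt(-29 + 16) = sqrt(-13) = I*sqrt(13) ≈ 3.6056*I)
sqrt(J + g)*s(19) = sqrt(I*sqrt(13) + 13/11)*28 = sqrt(13/11 + I*sqrt(13))*28 = 28*sqrt(13/11 + I*sqrt(13))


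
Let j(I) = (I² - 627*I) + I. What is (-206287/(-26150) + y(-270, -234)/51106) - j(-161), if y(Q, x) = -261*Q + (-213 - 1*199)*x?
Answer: -84659551660089/668210950 ≈ -1.2670e+5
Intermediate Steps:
y(Q, x) = -412*x - 261*Q (y(Q, x) = -261*Q + (-213 - 199)*x = -261*Q - 412*x = -412*x - 261*Q)
j(I) = I² - 626*I
(-206287/(-26150) + y(-270, -234)/51106) - j(-161) = (-206287/(-26150) + (-412*(-234) - 261*(-270))/51106) - (-161)*(-626 - 161) = (-206287*(-1/26150) + (96408 + 70470)*(1/51106)) - (-161)*(-787) = (206287/26150 + 166878*(1/51106)) - 1*126707 = (206287/26150 + 83439/25553) - 126707 = 7453181561/668210950 - 126707 = -84659551660089/668210950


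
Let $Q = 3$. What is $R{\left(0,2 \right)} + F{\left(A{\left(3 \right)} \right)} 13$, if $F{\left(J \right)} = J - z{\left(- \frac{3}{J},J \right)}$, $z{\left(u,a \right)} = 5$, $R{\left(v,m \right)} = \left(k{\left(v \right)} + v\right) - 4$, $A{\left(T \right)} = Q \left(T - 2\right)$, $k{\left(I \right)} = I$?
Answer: $-30$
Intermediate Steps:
$A{\left(T \right)} = -6 + 3 T$ ($A{\left(T \right)} = 3 \left(T - 2\right) = 3 \left(-2 + T\right) = -6 + 3 T$)
$R{\left(v,m \right)} = -4 + 2 v$ ($R{\left(v,m \right)} = \left(v + v\right) - 4 = 2 v - 4 = -4 + 2 v$)
$F{\left(J \right)} = -5 + J$ ($F{\left(J \right)} = J - 5 = -5 + J$)
$R{\left(0,2 \right)} + F{\left(A{\left(3 \right)} \right)} 13 = \left(-4 + 2 \cdot 0\right) + \left(-5 + \left(-6 + 3 \cdot 3\right)\right) 13 = \left(-4 + 0\right) + \left(-5 + \left(-6 + 9\right)\right) 13 = -4 + \left(-5 + 3\right) 13 = -4 - 26 = -30$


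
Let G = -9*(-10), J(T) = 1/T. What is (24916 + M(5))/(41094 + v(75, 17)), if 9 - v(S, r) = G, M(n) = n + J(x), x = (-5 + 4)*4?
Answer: 99683/164052 ≈ 0.60763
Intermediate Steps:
x = -4 (x = -1*4 = -4)
G = 90
M(n) = -¼ + n (M(n) = n + 1/(-4) = n - ¼ = -¼ + n)
v(S, r) = -81 (v(S, r) = 9 - 1*90 = 9 - 90 = -81)
(24916 + M(5))/(41094 + v(75, 17)) = (24916 + (-¼ + 5))/(41094 - 81) = (24916 + 19/4)/41013 = (99683/4)*(1/41013) = 99683/164052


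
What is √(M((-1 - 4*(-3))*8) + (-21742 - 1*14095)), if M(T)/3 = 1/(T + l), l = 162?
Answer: I*√89592470/50 ≈ 189.31*I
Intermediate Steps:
M(T) = 3/(162 + T) (M(T) = 3/(T + 162) = 3/(162 + T))
√(M((-1 - 4*(-3))*8) + (-21742 - 1*14095)) = √(3/(162 + (-1 - 4*(-3))*8) + (-21742 - 1*14095)) = √(3/(162 + (-1 + 12)*8) + (-21742 - 14095)) = √(3/(162 + 11*8) - 35837) = √(3/(162 + 88) - 35837) = √(3/250 - 35837) = √(-8959247/250) = I*√89592470/50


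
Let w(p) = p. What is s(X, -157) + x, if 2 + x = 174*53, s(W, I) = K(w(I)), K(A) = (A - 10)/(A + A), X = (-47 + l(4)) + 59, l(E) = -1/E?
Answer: 2895247/314 ≈ 9220.5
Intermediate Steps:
X = 47/4 (X = (-47 - 1/4) + 59 = (-47 - 1*¼) + 59 = (-47 - ¼) + 59 = -189/4 + 59 = 47/4 ≈ 11.750)
K(A) = (-10 + A)/(2*A) (K(A) = (-10 + A)/((2*A)) = (-10 + A)*(1/(2*A)) = (-10 + A)/(2*A))
s(W, I) = (-10 + I)/(2*I)
x = 9220 (x = -2 + 174*53 = -2 + 9222 = 9220)
s(X, -157) + x = (½)*(-10 - 157)/(-157) + 9220 = (½)*(-1/157)*(-167) + 9220 = 167/314 + 9220 = 2895247/314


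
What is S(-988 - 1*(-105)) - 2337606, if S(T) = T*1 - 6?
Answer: -2338495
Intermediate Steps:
S(T) = -6 + T (S(T) = T - 6 = -6 + T)
S(-988 - 1*(-105)) - 2337606 = (-6 + (-988 - 1*(-105))) - 2337606 = (-6 + (-988 + 105)) - 2337606 = (-6 - 883) - 2337606 = -889 - 2337606 = -2338495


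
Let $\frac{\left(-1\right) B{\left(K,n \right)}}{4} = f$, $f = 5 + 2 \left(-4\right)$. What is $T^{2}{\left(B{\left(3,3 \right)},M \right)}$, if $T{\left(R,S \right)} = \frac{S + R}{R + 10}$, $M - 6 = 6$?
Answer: $\frac{144}{121} \approx 1.1901$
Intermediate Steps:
$f = -3$ ($f = 5 - 8 = -3$)
$M = 12$ ($M = 6 + 6 = 12$)
$B{\left(K,n \right)} = 12$ ($B{\left(K,n \right)} = \left(-4\right) \left(-3\right) = 12$)
$T{\left(R,S \right)} = \frac{R + S}{10 + R}$
$T^{2}{\left(B{\left(3,3 \right)},M \right)} = \left(\frac{12 + 12}{10 + 12}\right)^{2} = \left(\frac{1}{22} \cdot 24\right)^{2} = \left(\frac{12}{11}\right)^{2} = \frac{144}{121}$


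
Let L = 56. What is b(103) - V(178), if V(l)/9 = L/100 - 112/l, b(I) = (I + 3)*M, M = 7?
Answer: 1652336/2225 ≈ 742.62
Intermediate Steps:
b(I) = 21 + 7*I (b(I) = (I + 3)*7 = (3 + I)*7 = 21 + 7*I)
V(l) = 126/25 - 1008/l (V(l) = 9*(56/100 - 112/l) = 9*(56*(1/100) - 112/l) = 9*(14/25 - 112/l) = 126/25 - 1008/l)
b(103) - V(178) = (21 + 7*103) - (126/25 - 1008/178) = (21 + 721) - (126/25 - 1008*1/178) = 742 - (126/25 - 504/89) = 742 - 1*(-1386/2225) = 742 + 1386/2225 = 1652336/2225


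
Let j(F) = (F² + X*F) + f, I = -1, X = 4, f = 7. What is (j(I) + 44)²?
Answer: 2304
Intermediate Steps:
j(F) = 7 + F² + 4*F (j(F) = (F² + 4*F) + 7 = 7 + F² + 4*F)
(j(I) + 44)² = ((7 + (-1)² + 4*(-1)) + 44)² = ((7 + 1 - 4) + 44)² = (4 + 44)² = 48² = 2304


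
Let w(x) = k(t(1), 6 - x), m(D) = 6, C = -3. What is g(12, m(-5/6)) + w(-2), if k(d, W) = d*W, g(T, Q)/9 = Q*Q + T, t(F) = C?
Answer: 408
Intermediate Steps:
t(F) = -3
g(T, Q) = 9*T + 9*Q² (g(T, Q) = 9*(Q*Q + T) = 9*(Q² + T) = 9*(T + Q²) = 9*T + 9*Q²)
k(d, W) = W*d
w(x) = -18 + 3*x (w(x) = (6 - x)*(-3) = -18 + 3*x)
g(12, m(-5/6)) + w(-2) = (9*12 + 9*6²) + (-18 + 3*(-2)) = (108 + 9*36) + (-18 - 6) = (108 + 324) - 24 = 432 - 24 = 408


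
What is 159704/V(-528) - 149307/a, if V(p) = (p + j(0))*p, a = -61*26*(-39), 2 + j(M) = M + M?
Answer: -664661243/360608820 ≈ -1.8432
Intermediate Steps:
j(M) = -2 + 2*M (j(M) = -2 + (M + M) = -2 + 2*M)
a = 61854 (a = -1586*(-39) = 61854)
V(p) = p*(-2 + p) (V(p) = (p + (-2 + 2*0))*p = (p + (-2 + 0))*p = (p - 2)*p = (-2 + p)*p = p*(-2 + p))
159704/V(-528) - 149307/a = 159704/((-528*(-2 - 528))) - 149307/61854 = 159704/((-528*(-530))) - 149307*1/61854 = 159704/279840 - 49769/20618 = 159704*(1/279840) - 49769/20618 = 19963/34980 - 49769/20618 = -664661243/360608820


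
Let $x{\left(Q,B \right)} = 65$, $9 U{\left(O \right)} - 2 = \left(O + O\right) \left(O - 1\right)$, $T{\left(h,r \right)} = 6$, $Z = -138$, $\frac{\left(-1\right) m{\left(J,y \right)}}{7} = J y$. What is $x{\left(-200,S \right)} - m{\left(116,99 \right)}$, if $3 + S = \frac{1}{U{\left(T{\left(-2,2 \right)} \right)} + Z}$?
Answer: $80453$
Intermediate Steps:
$m{\left(J,y \right)} = - 7 J y$
$U{\left(O \right)} = \frac{2}{9} + \frac{2 O \left(-1 + O\right)}{9}$ ($U{\left(O \right)} = \frac{2}{9} + \frac{\left(O + O\right) \left(O - 1\right)}{9} = \frac{2}{9} + \frac{2 O \left(-1 + O\right)}{9}$)
$S = - \frac{3549}{1180}$ ($S = -3 + \frac{1}{\left(\frac{2}{9} - \frac{4}{3} + \frac{2 \cdot 6^{2}}{9}\right) - 138} = -3 + \frac{1}{\left(\frac{2}{9} - \frac{4}{3} + \frac{2}{9} \cdot 36\right) - 138} = -3 + \frac{1}{\left(\frac{2}{9} - \frac{4}{3} + 8\right) - 138} = -3 + \frac{1}{\frac{62}{9} - 138} = -3 + \frac{1}{- \frac{1180}{9}} = -3 - \frac{9}{1180} = - \frac{3549}{1180} \approx -3.0076$)
$x{\left(-200,S \right)} - m{\left(116,99 \right)} = 65 - \left(-7\right) 116 \cdot 99 = 65 - -80388 = 65 + 80388 = 80453$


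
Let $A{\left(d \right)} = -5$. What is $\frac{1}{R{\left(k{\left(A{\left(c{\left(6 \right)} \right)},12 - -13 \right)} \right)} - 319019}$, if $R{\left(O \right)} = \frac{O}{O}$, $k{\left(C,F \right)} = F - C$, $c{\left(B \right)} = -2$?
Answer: $- \frac{1}{319018} \approx -3.1346 \cdot 10^{-6}$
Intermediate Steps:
$R{\left(O \right)} = 1$
$\frac{1}{R{\left(k{\left(A{\left(c{\left(6 \right)} \right)},12 - -13 \right)} \right)} - 319019} = \frac{1}{1 - 319019} = \frac{1}{-319018} = - \frac{1}{319018}$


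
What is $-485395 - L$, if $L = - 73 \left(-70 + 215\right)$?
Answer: $-474810$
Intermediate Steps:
$L = -10585$ ($L = \left(-73\right) 145 = -10585$)
$-485395 - L = -485395 - -10585 = -485395 + 10585 = -474810$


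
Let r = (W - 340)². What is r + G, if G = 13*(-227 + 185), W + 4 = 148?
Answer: 37870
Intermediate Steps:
W = 144 (W = -4 + 148 = 144)
G = -546 (G = 13*(-42) = -546)
r = 38416 (r = (144 - 340)² = (-196)² = 38416)
r + G = 38416 - 546 = 37870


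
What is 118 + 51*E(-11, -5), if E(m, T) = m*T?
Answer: 2923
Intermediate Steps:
E(m, T) = T*m
118 + 51*E(-11, -5) = 118 + 51*(-5*(-11)) = 118 + 51*55 = 118 + 2805 = 2923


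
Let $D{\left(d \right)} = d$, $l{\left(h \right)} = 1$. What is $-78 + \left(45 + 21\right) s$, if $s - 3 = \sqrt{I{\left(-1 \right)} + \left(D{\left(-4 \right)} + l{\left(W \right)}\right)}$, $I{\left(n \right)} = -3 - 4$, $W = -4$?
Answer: $120 + 66 i \sqrt{10} \approx 120.0 + 208.71 i$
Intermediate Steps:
$I{\left(n \right)} = -7$
$s = 3 + i \sqrt{10}$ ($s = 3 + \sqrt{-7 + \left(-4 + 1\right)} = 3 + \sqrt{-7 - 3} = 3 + \sqrt{-10} = 3 + i \sqrt{10} \approx 3.0 + 3.1623 i$)
$-78 + \left(45 + 21\right) s = -78 + \left(45 + 21\right) \left(3 + i \sqrt{10}\right) = -78 + 66 \left(3 + i \sqrt{10}\right) = -78 + \left(198 + 66 i \sqrt{10}\right) = 120 + 66 i \sqrt{10}$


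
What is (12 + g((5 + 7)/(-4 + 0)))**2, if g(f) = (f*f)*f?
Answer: 225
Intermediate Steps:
g(f) = f**3 (g(f) = f**2*f = f**3)
(12 + g((5 + 7)/(-4 + 0)))**2 = (12 + ((5 + 7)/(-4 + 0))**3)**2 = (12 + (12/(-4))**3)**2 = (12 + (12*(-1/4))**3)**2 = (12 + (-3)**3)**2 = (12 - 27)**2 = (-15)**2 = 225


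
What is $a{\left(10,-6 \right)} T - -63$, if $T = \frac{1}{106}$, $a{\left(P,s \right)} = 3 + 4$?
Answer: $\frac{6685}{106} \approx 63.066$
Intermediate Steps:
$a{\left(P,s \right)} = 7$
$T = \frac{1}{106} \approx 0.009434$
$a{\left(10,-6 \right)} T - -63 = 7 \cdot \frac{1}{106} - -63 = \frac{7}{106} + \left(-16 + 79\right) = \frac{7}{106} + 63 = \frac{6685}{106}$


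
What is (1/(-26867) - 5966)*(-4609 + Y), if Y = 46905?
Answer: -6779563368808/26867 ≈ -2.5234e+8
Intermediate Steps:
(1/(-26867) - 5966)*(-4609 + Y) = (1/(-26867) - 5966)*(-4609 + 46905) = (-1/26867 - 5966)*42296 = -160288523/26867*42296 = -6779563368808/26867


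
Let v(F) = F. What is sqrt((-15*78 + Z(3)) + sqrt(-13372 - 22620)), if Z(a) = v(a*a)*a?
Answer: sqrt(-1143 + 2*I*sqrt(8998)) ≈ 2.7962 + 33.924*I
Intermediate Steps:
Z(a) = a**3 (Z(a) = (a*a)*a = a**2*a = a**3)
sqrt((-15*78 + Z(3)) + sqrt(-13372 - 22620)) = sqrt((-15*78 + 3**3) + sqrt(-13372 - 22620)) = sqrt((-1170 + 27) + sqrt(-35992)) = sqrt(-1143 + 2*I*sqrt(8998))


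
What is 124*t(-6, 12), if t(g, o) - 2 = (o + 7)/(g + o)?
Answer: 1922/3 ≈ 640.67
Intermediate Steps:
t(g, o) = 2 + (7 + o)/(g + o) (t(g, o) = 2 + (o + 7)/(g + o) = 2 + (7 + o)/(g + o))
124*t(-6, 12) = 124*((7 + 2*(-6) + 3*12)/(-6 + 12)) = 124*((7 - 12 + 36)/6) = 124*((⅙)*31) = 124*(31/6) = 1922/3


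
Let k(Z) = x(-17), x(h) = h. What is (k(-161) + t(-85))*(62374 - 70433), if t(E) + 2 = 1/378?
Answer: 57871679/378 ≈ 1.5310e+5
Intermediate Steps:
k(Z) = -17
t(E) = -755/378 (t(E) = -2 + 1/378 = -755/378)
(k(-161) + t(-85))*(62374 - 70433) = (-17 - 755/378)*(62374 - 70433) = -7181/378*(-8059) = 57871679/378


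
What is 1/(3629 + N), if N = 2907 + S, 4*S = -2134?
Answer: 2/12005 ≈ 0.00016660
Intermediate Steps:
S = -1067/2 (S = (1/4)*(-2134) = -1067/2 ≈ -533.50)
N = 4747/2 (N = 2907 - 1067/2 = 4747/2 ≈ 2373.5)
1/(3629 + N) = 1/(3629 + 4747/2) = 1/(12005/2) = 2/12005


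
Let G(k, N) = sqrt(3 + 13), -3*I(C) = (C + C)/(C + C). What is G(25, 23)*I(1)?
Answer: -4/3 ≈ -1.3333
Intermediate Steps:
I(C) = -1/3 (I(C) = -(C + C)/(3*(C + C)) = -2*C/(3*(2*C)) = -2*C*1/(2*C)/3 = -1/3*1 = -1/3)
G(k, N) = 4 (G(k, N) = sqrt(16) = 4)
G(25, 23)*I(1) = 4*(-1/3) = -4/3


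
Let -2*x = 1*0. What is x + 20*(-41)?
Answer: -820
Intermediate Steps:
x = 0 (x = -0/2 = -½*0 = 0)
x + 20*(-41) = 0 + 20*(-41) = 0 - 820 = -820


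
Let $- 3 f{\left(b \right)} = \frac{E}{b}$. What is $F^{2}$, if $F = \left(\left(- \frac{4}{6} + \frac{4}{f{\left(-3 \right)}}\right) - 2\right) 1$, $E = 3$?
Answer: $\frac{784}{9} \approx 87.111$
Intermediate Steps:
$f{\left(b \right)} = - \frac{1}{b}$ ($f{\left(b \right)} = - \frac{3 \frac{1}{b}}{3} = - \frac{1}{b}$)
$F = \frac{28}{3}$ ($F = \left(\left(- \frac{4}{6} + \frac{4}{\left(-1\right) \frac{1}{-3}}\right) - 2\right) 1 = \left(\left(\left(-4\right) \frac{1}{6} + \frac{4}{\left(-1\right) \left(- \frac{1}{3}\right)}\right) - 2\right) 1 = \left(\left(- \frac{2}{3} + 4 \frac{1}{\frac{1}{3}}\right) - 2\right) 1 = \left(\left(- \frac{2}{3} + 4 \cdot 3\right) - 2\right) 1 = \left(\left(- \frac{2}{3} + 12\right) - 2\right) 1 = \left(\frac{34}{3} - 2\right) 1 = \frac{28}{3} \cdot 1 = \frac{28}{3} \approx 9.3333$)
$F^{2} = \left(\frac{28}{3}\right)^{2} = \frac{784}{9}$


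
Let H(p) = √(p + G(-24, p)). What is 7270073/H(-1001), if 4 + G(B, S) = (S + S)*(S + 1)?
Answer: 7270073*√2000995/2000995 ≈ 5139.4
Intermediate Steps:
G(B, S) = -4 + 2*S*(1 + S) (G(B, S) = -4 + (S + S)*(S + 1) = -4 + (2*S)*(1 + S) = -4 + 2*S*(1 + S))
H(p) = √(-4 + 2*p² + 3*p) (H(p) = √(p + (-4 + 2*p + 2*p²)) = √(-4 + 2*p² + 3*p))
7270073/H(-1001) = 7270073/(√(-4 + 2*(-1001)² + 3*(-1001))) = 7270073/(√(-4 + 2*1002001 - 3003)) = 7270073/(√(-4 + 2004002 - 3003)) = 7270073/(√2000995) = 7270073*(√2000995/2000995) = 7270073*√2000995/2000995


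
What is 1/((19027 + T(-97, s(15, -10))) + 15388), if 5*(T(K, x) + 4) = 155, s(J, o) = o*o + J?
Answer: 1/34442 ≈ 2.9034e-5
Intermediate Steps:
s(J, o) = J + o² (s(J, o) = o² + J = J + o²)
T(K, x) = 27 (T(K, x) = -4 + (⅕)*155 = -4 + 31 = 27)
1/((19027 + T(-97, s(15, -10))) + 15388) = 1/((19027 + 27) + 15388) = 1/(19054 + 15388) = 1/34442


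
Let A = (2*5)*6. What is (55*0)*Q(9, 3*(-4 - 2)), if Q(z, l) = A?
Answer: 0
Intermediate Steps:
A = 60 (A = 10*6 = 60)
Q(z, l) = 60
(55*0)*Q(9, 3*(-4 - 2)) = (55*0)*60 = 0*60 = 0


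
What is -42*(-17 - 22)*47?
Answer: 76986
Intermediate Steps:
-42*(-17 - 22)*47 = -42*(-39)*47 = 1638*47 = 76986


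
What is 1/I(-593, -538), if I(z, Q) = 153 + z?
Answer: -1/440 ≈ -0.0022727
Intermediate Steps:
1/I(-593, -538) = 1/(153 - 593) = 1/(-440) = -1/440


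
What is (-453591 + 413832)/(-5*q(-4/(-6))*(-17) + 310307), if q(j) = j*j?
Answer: -357831/2793103 ≈ -0.12811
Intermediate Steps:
q(j) = j²
(-453591 + 413832)/(-5*q(-4/(-6))*(-17) + 310307) = (-453591 + 413832)/(-5*(-4/(-6))²*(-17) + 310307) = -39759/(-5*(-4*(-⅙))²*(-17) + 310307) = -39759/(-5*(⅔)²*(-17) + 310307) = -39759/(-5*4/9*(-17) + 310307) = -39759/(-20/9*(-17) + 310307) = -39759/(340/9 + 310307) = -39759/2793103/9 = -39759*9/2793103 = -357831/2793103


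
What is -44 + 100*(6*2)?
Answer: 1156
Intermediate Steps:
-44 + 100*(6*2) = -44 + 100*12 = -44 + 1200 = 1156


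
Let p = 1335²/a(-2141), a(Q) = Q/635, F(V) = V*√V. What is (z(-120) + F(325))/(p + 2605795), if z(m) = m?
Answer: -12846/222364711 + 695825*√13/889458844 ≈ 0.0027629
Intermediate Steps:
F(V) = V^(3/2)
a(Q) = Q/635 (a(Q) = Q*(1/635) = Q/635)
p = -1131712875/2141 (p = 1335²/(((1/635)*(-2141))) = 1782225/(-2141/635) = 1782225*(-635/2141) = -1131712875/2141 ≈ -5.2859e+5)
(z(-120) + F(325))/(p + 2605795) = (-120 + 325^(3/2))/(-1131712875/2141 + 2605795) = (-120 + 1625*√13)/(4447294220/2141) = (-120 + 1625*√13)*(2141/4447294220) = -12846/222364711 + 695825*√13/889458844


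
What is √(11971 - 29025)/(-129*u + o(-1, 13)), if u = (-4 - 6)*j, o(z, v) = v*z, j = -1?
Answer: -I*√17054/1303 ≈ -0.10022*I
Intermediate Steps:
u = 10 (u = (-4 - 6)*(-1) = -10*(-1) = 10)
√(11971 - 29025)/(-129*u + o(-1, 13)) = √(11971 - 29025)/(-129*10 + 13*(-1)) = √(-17054)/(-1290 - 13) = (I*√17054)/(-1303) = (I*√17054)*(-1/1303) = -I*√17054/1303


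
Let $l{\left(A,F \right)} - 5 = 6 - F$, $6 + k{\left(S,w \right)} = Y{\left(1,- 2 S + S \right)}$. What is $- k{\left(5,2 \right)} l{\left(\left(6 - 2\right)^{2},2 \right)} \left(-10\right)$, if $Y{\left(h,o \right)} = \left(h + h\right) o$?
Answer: $-1440$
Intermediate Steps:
$Y{\left(h,o \right)} = 2 h o$
$k{\left(S,w \right)} = -6 - 2 S$ ($k{\left(S,w \right)} = -6 + 2 \cdot 1 \left(- 2 S + S\right) = -6 + 2 \cdot 1 \left(- S\right) = -6 - 2 S$)
$l{\left(A,F \right)} = 11 - F$ ($l{\left(A,F \right)} = 5 - \left(-6 + F\right) = 11 - F$)
$- k{\left(5,2 \right)} l{\left(\left(6 - 2\right)^{2},2 \right)} \left(-10\right) = - (-6 - 10) \left(11 - 2\right) \left(-10\right) = \left(-1\right) \left(-16\right) 9 \left(-10\right) = 16 \cdot 9 \left(-10\right) = 144 \left(-10\right) = -1440$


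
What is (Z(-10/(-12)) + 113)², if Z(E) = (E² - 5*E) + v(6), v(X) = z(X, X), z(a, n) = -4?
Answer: 14432401/1296 ≈ 11136.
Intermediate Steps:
v(X) = -4
Z(E) = -4 + E² - 5*E (Z(E) = (E² - 5*E) - 4 = -4 + E² - 5*E)
(Z(-10/(-12)) + 113)² = ((-4 + (-10/(-12))² - (-50)/(-12)) + 113)² = ((-4 + (-10*(-1/12))² - (-50)*(-1)/12) + 113)² = ((-4 + (⅚)² - 5*⅚) + 113)² = ((-4 + 25/36 - 25/6) + 113)² = (-269/36 + 113)² = (3799/36)² = 14432401/1296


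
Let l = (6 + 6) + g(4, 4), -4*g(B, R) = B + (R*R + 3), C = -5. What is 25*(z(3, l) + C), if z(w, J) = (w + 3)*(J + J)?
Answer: 1750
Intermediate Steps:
g(B, R) = -¾ - B/4 - R²/4 (g(B, R) = -(B + (R*R + 3))/4 = -(B + (R² + 3))/4 = -(B + (3 + R²))/4 = -(3 + B + R²)/4 = -¾ - B/4 - R²/4)
l = 25/4 (l = (6 + 6) + (-¾ - ¼*4 - ¼*4²) = 12 + (-¾ - 1 - ¼*16) = 12 + (-¾ - 1 - 4) = 12 - 23/4 = 25/4 ≈ 6.2500)
z(w, J) = 2*J*(3 + w) (z(w, J) = (3 + w)*(2*J) = 2*J*(3 + w))
25*(z(3, l) + C) = 25*(2*(25/4)*(3 + 3) - 5) = 25*(2*(25/4)*6 - 5) = 25*(75 - 5) = 25*70 = 1750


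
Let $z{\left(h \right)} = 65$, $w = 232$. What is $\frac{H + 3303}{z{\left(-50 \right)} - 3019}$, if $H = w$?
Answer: $- \frac{505}{422} \approx -1.1967$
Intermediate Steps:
$H = 232$
$\frac{H + 3303}{z{\left(-50 \right)} - 3019} = \frac{232 + 3303}{65 - 3019} = \frac{3535}{-2954} = 3535 \left(- \frac{1}{2954}\right) = - \frac{505}{422}$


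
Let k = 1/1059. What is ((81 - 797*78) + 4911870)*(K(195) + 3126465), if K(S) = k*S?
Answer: 5352427435424850/353 ≈ 1.5163e+13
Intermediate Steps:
k = 1/1059 ≈ 0.00094429
K(S) = S/1059
((81 - 797*78) + 4911870)*(K(195) + 3126465) = ((81 - 797*78) + 4911870)*((1/1059)*195 + 3126465) = ((81 - 62166) + 4911870)*(65/353 + 3126465) = (-62085 + 4911870)*(1103642210/353) = 4849785*(1103642210/353) = 5352427435424850/353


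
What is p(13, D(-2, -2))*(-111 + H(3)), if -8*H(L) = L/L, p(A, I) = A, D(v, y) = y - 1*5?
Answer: -11557/8 ≈ -1444.6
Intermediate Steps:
D(v, y) = -5 + y (D(v, y) = y - 5 = -5 + y)
H(L) = -⅛ (H(L) = -L/(8*L) = -⅛*1 = -⅛)
p(13, D(-2, -2))*(-111 + H(3)) = 13*(-111 - ⅛) = 13*(-889/8) = -11557/8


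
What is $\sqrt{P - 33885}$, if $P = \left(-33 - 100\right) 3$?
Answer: $2 i \sqrt{8571} \approx 185.16 i$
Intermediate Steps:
$P = -399$ ($P = \left(-133\right) 3 = -399$)
$\sqrt{P - 33885} = \sqrt{-399 - 33885} = \sqrt{-34284} = 2 i \sqrt{8571}$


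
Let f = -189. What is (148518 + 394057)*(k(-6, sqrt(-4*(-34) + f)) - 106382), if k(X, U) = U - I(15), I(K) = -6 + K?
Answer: -57725096825 + 542575*I*sqrt(53) ≈ -5.7725e+10 + 3.95e+6*I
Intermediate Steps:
k(X, U) = -9 + U (k(X, U) = U - (-6 + 15) = U - 1*9 = U - 9 = -9 + U)
(148518 + 394057)*(k(-6, sqrt(-4*(-34) + f)) - 106382) = (148518 + 394057)*((-9 + sqrt(-4*(-34) - 189)) - 106382) = 542575*((-9 + sqrt(136 - 189)) - 106382) = 542575*((-9 + sqrt(-53)) - 106382) = 542575*((-9 + I*sqrt(53)) - 106382) = 542575*(-106391 + I*sqrt(53)) = -57725096825 + 542575*I*sqrt(53)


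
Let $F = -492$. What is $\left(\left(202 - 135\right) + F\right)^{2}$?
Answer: $180625$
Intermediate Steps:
$\left(\left(202 - 135\right) + F\right)^{2} = \left(\left(202 - 135\right) - 492\right)^{2} = \left(67 - 492\right)^{2} = \left(-425\right)^{2} = 180625$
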